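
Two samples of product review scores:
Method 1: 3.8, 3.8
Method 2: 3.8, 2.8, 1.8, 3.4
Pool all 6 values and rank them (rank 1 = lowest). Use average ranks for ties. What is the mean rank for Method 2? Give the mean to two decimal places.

Sorted (ascending): 1.8, 2.8, 3.4, 3.8, 3.8, 3.8
The 3 values of 3.8 occupy positions 4–6 → average rank 5.
Method 2 values → pooled ranks: 3.8→5, 2.8→2, 1.8→1, 3.4→3
Mean rank = (5 + 2 + 1 + 3) / 4 = 2.75

2.75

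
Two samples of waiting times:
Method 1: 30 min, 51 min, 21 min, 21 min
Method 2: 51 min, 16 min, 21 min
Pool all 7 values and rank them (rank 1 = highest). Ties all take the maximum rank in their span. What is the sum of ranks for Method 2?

Sorted (descending): 51, 51, 30, 21, 21, 21, 16
The 2 values of 51 occupy positions 1–2 → each gets rank 2.
The 3 values of 21 occupy positions 4–6 → each gets rank 6.
Method 2 values → pooled ranks: 51→2, 16→7, 21→6
Rank sum = 2 + 7 + 6 = 15

15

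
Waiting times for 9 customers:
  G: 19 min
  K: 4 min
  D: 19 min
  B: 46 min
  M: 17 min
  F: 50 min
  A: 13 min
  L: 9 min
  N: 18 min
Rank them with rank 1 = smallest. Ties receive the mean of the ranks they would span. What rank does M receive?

4

Sorted (ascending): 4, 9, 13, 17, 18, 19, 19, 46, 50
The 2 values of 19 occupy positions 6–7 → average rank (6+7)/2 = 6.5.
M has value 17 min → rank 4.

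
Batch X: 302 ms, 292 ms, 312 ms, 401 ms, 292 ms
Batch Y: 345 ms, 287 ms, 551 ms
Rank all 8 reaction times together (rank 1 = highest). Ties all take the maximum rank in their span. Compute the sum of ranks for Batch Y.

12

Sorted (descending): 551, 401, 345, 312, 302, 292, 292, 287
The 2 values of 292 occupy positions 6–7 → each gets rank 7.
Batch Y values → pooled ranks: 345→3, 287→8, 551→1
Rank sum = 3 + 8 + 1 = 12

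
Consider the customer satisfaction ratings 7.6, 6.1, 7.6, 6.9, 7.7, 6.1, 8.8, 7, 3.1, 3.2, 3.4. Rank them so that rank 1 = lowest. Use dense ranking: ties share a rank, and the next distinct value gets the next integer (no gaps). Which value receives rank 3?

Sorted (ascending): 3.1, 3.2, 3.4, 6.1, 6.1, 6.9, 7, 7.6, 7.6, 7.7, 8.8
The 2 values of 6.1 share dense rank 4.
The 2 values of 7.6 share dense rank 7.
Remaining distinct values take the next consecutive integers.
Rank 3 → value 3.4.

3.4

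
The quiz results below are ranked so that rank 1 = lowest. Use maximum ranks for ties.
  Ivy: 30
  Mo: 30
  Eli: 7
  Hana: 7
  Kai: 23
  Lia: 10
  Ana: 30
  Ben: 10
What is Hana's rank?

Sorted (ascending): 7, 7, 10, 10, 23, 30, 30, 30
The 2 values of 7 occupy positions 1–2 → each gets rank 2.
The 2 values of 10 occupy positions 3–4 → each gets rank 4.
The 3 values of 30 occupy positions 6–8 → each gets rank 8.
Hana has value 7 → rank 2.

2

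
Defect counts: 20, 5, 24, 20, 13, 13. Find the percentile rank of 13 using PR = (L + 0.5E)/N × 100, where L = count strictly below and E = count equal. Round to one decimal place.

N = 6.
Strictly below 13: 1. Equal to 13: 2.
PR = (1 + 0.5·2)/6 × 100 = 33.3

33.3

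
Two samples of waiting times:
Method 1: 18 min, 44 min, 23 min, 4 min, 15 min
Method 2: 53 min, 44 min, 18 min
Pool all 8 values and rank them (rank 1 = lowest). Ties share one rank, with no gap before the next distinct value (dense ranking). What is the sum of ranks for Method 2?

14

Sorted (ascending): 4, 15, 18, 18, 23, 44, 44, 53
The 2 values of 18 share dense rank 3.
The 2 values of 44 share dense rank 5.
Remaining distinct values take the next consecutive integers.
Method 2 values → pooled ranks: 53→6, 44→5, 18→3
Rank sum = 6 + 5 + 3 = 14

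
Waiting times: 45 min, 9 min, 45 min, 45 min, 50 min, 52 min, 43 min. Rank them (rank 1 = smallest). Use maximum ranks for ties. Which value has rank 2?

Sorted (ascending): 9, 43, 45, 45, 45, 50, 52
The 3 values of 45 occupy positions 3–5 → each gets rank 5.
Rank 2 → value 43.

43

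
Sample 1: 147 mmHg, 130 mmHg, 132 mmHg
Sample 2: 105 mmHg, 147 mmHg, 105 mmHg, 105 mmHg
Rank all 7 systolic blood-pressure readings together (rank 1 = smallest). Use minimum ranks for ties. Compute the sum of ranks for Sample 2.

Sorted (ascending): 105, 105, 105, 130, 132, 147, 147
The 3 values of 105 occupy positions 1–3 → each gets rank 1.
The 2 values of 147 occupy positions 6–7 → each gets rank 6.
Sample 2 values → pooled ranks: 105→1, 147→6, 105→1, 105→1
Rank sum = 1 + 6 + 1 + 1 = 9

9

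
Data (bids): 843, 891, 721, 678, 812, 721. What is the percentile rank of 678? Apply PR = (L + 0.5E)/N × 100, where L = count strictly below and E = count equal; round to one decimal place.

N = 6.
Strictly below 678: 0. Equal to 678: 1.
PR = (0 + 0.5·1)/6 × 100 = 8.3

8.3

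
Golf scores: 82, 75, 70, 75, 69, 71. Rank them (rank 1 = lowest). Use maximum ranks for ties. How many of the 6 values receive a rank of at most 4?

Sorted (ascending): 69, 70, 71, 75, 75, 82
The 2 values of 75 occupy positions 4–5 → each gets rank 5.
Ranks ≤ 4: {1, 2, 3} → 3 values.

3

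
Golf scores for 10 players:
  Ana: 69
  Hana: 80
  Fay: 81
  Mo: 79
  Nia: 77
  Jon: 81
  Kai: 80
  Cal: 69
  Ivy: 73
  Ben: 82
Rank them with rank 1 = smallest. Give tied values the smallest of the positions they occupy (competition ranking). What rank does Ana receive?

1

Sorted (ascending): 69, 69, 73, 77, 79, 80, 80, 81, 81, 82
The 2 values of 69 occupy positions 1–2 → each gets rank 1.
The 2 values of 80 occupy positions 6–7 → each gets rank 6.
The 2 values of 81 occupy positions 8–9 → each gets rank 8.
Ana has value 69 → rank 1.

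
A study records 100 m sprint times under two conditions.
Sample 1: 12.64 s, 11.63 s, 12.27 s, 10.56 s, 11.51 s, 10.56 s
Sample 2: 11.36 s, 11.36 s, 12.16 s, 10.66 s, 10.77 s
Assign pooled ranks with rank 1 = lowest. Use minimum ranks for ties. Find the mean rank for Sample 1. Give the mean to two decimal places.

Sorted (ascending): 10.56, 10.56, 10.66, 10.77, 11.36, 11.36, 11.51, 11.63, 12.16, 12.27, 12.64
The 2 values of 10.56 occupy positions 1–2 → each gets rank 1.
The 2 values of 11.36 occupy positions 5–6 → each gets rank 5.
Sample 1 values → pooled ranks: 12.64→11, 11.63→8, 12.27→10, 10.56→1, 11.51→7, 10.56→1
Mean rank = (11 + 8 + 10 + 1 + 7 + 1) / 6 = 6.33

6.33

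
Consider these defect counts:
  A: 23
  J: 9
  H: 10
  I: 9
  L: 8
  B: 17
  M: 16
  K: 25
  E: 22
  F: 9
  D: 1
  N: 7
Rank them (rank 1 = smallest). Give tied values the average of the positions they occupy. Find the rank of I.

5

Sorted (ascending): 1, 7, 8, 9, 9, 9, 10, 16, 17, 22, 23, 25
The 3 values of 9 occupy positions 4–6 → average rank 5.
I has value 9 → rank 5.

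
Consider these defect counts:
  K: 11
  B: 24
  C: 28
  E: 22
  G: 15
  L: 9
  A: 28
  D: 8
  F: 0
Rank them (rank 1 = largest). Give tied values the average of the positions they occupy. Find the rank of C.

Sorted (descending): 28, 28, 24, 22, 15, 11, 9, 8, 0
The 2 values of 28 occupy positions 1–2 → average rank (1+2)/2 = 1.5.
C has value 28 → rank 1.5.

1.5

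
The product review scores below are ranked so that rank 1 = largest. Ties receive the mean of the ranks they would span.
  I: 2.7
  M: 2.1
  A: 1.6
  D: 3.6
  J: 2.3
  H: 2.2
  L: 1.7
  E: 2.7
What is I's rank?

2.5

Sorted (descending): 3.6, 2.7, 2.7, 2.3, 2.2, 2.1, 1.7, 1.6
The 2 values of 2.7 occupy positions 2–3 → average rank (2+3)/2 = 2.5.
I has value 2.7 → rank 2.5.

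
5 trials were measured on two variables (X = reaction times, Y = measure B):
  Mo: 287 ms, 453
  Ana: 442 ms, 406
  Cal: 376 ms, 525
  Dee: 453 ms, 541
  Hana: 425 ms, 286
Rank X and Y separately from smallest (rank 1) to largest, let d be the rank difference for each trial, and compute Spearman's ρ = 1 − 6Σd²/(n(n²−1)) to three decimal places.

Ranks of variable 1: 1, 4, 2, 5, 3
Ranks of variable 2: 3, 2, 4, 5, 1
d = r₁ − r₂: -2, 2, -2, 0, 2
d²: 4, 4, 4, 0, 4; Σd² = 16
ρ = 1 − 6·16/(5·24) = 1 − 96/120 = 0.200

0.200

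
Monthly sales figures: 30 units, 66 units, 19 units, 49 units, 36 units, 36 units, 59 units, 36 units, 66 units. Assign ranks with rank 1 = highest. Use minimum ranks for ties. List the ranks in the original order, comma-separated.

8, 1, 9, 4, 5, 5, 3, 5, 1

Sorted (descending): 66, 66, 59, 49, 36, 36, 36, 30, 19
The 2 values of 66 occupy positions 1–2 → each gets rank 1.
The 3 values of 36 occupy positions 5–7 → each gets rank 5.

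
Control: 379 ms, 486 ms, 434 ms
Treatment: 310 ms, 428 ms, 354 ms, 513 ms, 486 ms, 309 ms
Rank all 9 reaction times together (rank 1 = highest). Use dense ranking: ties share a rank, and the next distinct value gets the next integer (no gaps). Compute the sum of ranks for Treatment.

Sorted (descending): 513, 486, 486, 434, 428, 379, 354, 310, 309
The 2 values of 486 share dense rank 2.
Remaining distinct values take the next consecutive integers.
Treatment values → pooled ranks: 310→7, 428→4, 354→6, 513→1, 486→2, 309→8
Rank sum = 7 + 4 + 6 + 1 + 2 + 8 = 28

28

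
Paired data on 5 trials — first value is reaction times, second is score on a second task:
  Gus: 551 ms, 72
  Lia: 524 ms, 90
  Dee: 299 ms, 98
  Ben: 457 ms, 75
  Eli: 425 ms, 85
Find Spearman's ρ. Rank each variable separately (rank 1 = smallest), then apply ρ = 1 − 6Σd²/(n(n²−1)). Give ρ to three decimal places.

-0.700

Ranks of variable 1: 5, 4, 1, 3, 2
Ranks of variable 2: 1, 4, 5, 2, 3
d = r₁ − r₂: 4, 0, -4, 1, -1
d²: 16, 0, 16, 1, 1; Σd² = 34
ρ = 1 − 6·34/(5·24) = 1 − 204/120 = -0.700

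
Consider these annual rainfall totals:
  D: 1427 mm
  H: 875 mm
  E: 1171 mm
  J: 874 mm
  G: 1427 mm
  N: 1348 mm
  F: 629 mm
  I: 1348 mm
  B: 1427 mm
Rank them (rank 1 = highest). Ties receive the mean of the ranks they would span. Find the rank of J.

Sorted (descending): 1427, 1427, 1427, 1348, 1348, 1171, 875, 874, 629
The 3 values of 1427 occupy positions 1–3 → average rank 2.
The 2 values of 1348 occupy positions 4–5 → average rank (4+5)/2 = 4.5.
J has value 874 mm → rank 8.

8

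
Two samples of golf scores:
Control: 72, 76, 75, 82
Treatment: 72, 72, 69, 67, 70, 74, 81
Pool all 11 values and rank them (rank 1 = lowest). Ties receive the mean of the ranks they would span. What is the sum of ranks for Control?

Sorted (ascending): 67, 69, 70, 72, 72, 72, 74, 75, 76, 81, 82
The 3 values of 72 occupy positions 4–6 → average rank 5.
Control values → pooled ranks: 72→5, 76→9, 75→8, 82→11
Rank sum = 5 + 9 + 8 + 11 = 33

33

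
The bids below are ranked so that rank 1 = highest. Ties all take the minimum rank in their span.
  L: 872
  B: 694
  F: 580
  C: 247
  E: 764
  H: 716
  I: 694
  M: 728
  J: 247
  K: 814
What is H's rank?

Sorted (descending): 872, 814, 764, 728, 716, 694, 694, 580, 247, 247
The 2 values of 694 occupy positions 6–7 → each gets rank 6.
The 2 values of 247 occupy positions 9–10 → each gets rank 9.
H has value 716 → rank 5.

5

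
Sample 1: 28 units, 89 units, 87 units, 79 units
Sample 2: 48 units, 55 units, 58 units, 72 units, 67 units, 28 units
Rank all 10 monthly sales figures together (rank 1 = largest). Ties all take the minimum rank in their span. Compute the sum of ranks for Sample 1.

15

Sorted (descending): 89, 87, 79, 72, 67, 58, 55, 48, 28, 28
The 2 values of 28 occupy positions 9–10 → each gets rank 9.
Sample 1 values → pooled ranks: 28→9, 89→1, 87→2, 79→3
Rank sum = 9 + 1 + 2 + 3 = 15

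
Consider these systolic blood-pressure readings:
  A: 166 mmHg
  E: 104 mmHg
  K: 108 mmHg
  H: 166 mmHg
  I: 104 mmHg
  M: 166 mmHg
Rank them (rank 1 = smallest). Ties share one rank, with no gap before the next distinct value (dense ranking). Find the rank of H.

3

Sorted (ascending): 104, 104, 108, 166, 166, 166
The 2 values of 104 share dense rank 1.
The 3 values of 166 share dense rank 3.
Remaining distinct values take the next consecutive integers.
H has value 166 mmHg → rank 3.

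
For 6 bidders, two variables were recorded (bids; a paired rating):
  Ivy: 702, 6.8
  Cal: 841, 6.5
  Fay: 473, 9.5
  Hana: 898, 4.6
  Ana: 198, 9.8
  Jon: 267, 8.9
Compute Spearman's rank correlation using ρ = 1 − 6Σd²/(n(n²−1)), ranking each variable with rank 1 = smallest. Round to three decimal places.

-0.943

Ranks of variable 1: 4, 5, 3, 6, 1, 2
Ranks of variable 2: 3, 2, 5, 1, 6, 4
d = r₁ − r₂: 1, 3, -2, 5, -5, -2
d²: 1, 9, 4, 25, 25, 4; Σd² = 68
ρ = 1 − 6·68/(6·35) = 1 − 408/210 = -0.943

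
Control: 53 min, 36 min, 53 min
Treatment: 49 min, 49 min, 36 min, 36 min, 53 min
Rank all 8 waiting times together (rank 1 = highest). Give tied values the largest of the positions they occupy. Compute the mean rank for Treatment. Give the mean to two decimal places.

5.80

Sorted (descending): 53, 53, 53, 49, 49, 36, 36, 36
The 3 values of 53 occupy positions 1–3 → each gets rank 3.
The 2 values of 49 occupy positions 4–5 → each gets rank 5.
The 3 values of 36 occupy positions 6–8 → each gets rank 8.
Treatment values → pooled ranks: 49→5, 49→5, 36→8, 36→8, 53→3
Mean rank = (5 + 5 + 8 + 8 + 3) / 5 = 5.80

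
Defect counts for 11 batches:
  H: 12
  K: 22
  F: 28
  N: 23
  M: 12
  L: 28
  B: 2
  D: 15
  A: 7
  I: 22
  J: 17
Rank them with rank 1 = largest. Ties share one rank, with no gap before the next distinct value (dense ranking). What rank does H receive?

Sorted (descending): 28, 28, 23, 22, 22, 17, 15, 12, 12, 7, 2
The 2 values of 28 share dense rank 1.
The 2 values of 22 share dense rank 3.
The 2 values of 12 share dense rank 6.
Remaining distinct values take the next consecutive integers.
H has value 12 → rank 6.

6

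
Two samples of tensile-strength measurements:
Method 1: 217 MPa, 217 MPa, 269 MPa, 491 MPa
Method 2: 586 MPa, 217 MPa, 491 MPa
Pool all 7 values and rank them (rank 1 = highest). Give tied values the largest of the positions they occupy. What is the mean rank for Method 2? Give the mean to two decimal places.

3.67

Sorted (descending): 586, 491, 491, 269, 217, 217, 217
The 2 values of 491 occupy positions 2–3 → each gets rank 3.
The 3 values of 217 occupy positions 5–7 → each gets rank 7.
Method 2 values → pooled ranks: 586→1, 217→7, 491→3
Mean rank = (1 + 7 + 3) / 3 = 3.67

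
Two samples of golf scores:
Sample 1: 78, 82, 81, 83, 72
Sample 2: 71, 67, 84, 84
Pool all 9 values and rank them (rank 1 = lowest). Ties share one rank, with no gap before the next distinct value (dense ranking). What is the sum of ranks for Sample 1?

Sorted (ascending): 67, 71, 72, 78, 81, 82, 83, 84, 84
The 2 values of 84 share dense rank 8.
Remaining distinct values take the next consecutive integers.
Sample 1 values → pooled ranks: 78→4, 82→6, 81→5, 83→7, 72→3
Rank sum = 4 + 6 + 5 + 7 + 3 = 25

25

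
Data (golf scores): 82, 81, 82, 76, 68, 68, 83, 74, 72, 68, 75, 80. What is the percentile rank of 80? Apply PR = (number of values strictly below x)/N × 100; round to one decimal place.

N = 12.
Strictly below 80: 7. Equal to 80: 1.
PR = 7/12 × 100 = 58.3

58.3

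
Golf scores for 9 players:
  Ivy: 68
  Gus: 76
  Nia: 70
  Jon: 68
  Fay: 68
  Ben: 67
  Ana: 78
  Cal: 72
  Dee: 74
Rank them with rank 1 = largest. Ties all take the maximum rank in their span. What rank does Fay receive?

8

Sorted (descending): 78, 76, 74, 72, 70, 68, 68, 68, 67
The 3 values of 68 occupy positions 6–8 → each gets rank 8.
Fay has value 68 → rank 8.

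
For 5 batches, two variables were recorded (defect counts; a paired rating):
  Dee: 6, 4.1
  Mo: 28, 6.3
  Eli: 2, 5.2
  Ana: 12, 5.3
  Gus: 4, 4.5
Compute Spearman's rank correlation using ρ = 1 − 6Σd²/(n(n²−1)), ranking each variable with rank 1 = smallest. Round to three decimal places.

0.600

Ranks of variable 1: 3, 5, 1, 4, 2
Ranks of variable 2: 1, 5, 3, 4, 2
d = r₁ − r₂: 2, 0, -2, 0, 0
d²: 4, 0, 4, 0, 0; Σd² = 8
ρ = 1 − 6·8/(5·24) = 1 − 48/120 = 0.600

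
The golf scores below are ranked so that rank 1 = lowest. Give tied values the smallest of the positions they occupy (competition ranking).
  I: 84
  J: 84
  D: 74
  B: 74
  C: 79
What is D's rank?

Sorted (ascending): 74, 74, 79, 84, 84
The 2 values of 74 occupy positions 1–2 → each gets rank 1.
The 2 values of 84 occupy positions 4–5 → each gets rank 4.
D has value 74 → rank 1.

1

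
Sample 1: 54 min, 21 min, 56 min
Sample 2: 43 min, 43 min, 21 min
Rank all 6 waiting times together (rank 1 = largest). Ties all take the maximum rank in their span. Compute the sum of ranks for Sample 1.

Sorted (descending): 56, 54, 43, 43, 21, 21
The 2 values of 43 occupy positions 3–4 → each gets rank 4.
The 2 values of 21 occupy positions 5–6 → each gets rank 6.
Sample 1 values → pooled ranks: 54→2, 21→6, 56→1
Rank sum = 2 + 6 + 1 = 9

9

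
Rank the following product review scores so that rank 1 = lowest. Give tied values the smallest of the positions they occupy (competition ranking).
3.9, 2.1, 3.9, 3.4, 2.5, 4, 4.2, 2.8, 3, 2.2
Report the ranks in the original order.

Sorted (ascending): 2.1, 2.2, 2.5, 2.8, 3, 3.4, 3.9, 3.9, 4, 4.2
The 2 values of 3.9 occupy positions 7–8 → each gets rank 7.

7, 1, 7, 6, 3, 9, 10, 4, 5, 2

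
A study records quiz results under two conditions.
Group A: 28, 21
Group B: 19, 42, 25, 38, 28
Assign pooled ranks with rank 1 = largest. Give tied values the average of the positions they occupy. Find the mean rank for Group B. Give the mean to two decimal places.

3.70

Sorted (descending): 42, 38, 28, 28, 25, 21, 19
The 2 values of 28 occupy positions 3–4 → average rank (3+4)/2 = 3.5.
Group B values → pooled ranks: 19→7, 42→1, 25→5, 38→2, 28→3.5
Mean rank = (7 + 1 + 5 + 2 + 3.5) / 5 = 3.70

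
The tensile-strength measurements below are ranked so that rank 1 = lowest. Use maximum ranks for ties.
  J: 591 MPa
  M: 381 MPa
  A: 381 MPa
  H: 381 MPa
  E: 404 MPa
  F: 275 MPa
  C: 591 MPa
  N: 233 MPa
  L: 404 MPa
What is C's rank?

9

Sorted (ascending): 233, 275, 381, 381, 381, 404, 404, 591, 591
The 3 values of 381 occupy positions 3–5 → each gets rank 5.
The 2 values of 404 occupy positions 6–7 → each gets rank 7.
The 2 values of 591 occupy positions 8–9 → each gets rank 9.
C has value 591 MPa → rank 9.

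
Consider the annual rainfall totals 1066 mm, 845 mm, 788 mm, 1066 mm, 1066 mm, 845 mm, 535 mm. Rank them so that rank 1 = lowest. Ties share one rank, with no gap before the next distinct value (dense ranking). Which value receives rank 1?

Sorted (ascending): 535, 788, 845, 845, 1066, 1066, 1066
The 2 values of 845 share dense rank 3.
The 3 values of 1066 share dense rank 4.
Remaining distinct values take the next consecutive integers.
Rank 1 → value 535.

535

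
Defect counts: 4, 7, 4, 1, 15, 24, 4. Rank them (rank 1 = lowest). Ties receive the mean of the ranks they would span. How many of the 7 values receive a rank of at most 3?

4

Sorted (ascending): 1, 4, 4, 4, 7, 15, 24
The 3 values of 4 occupy positions 2–4 → average rank 3.
Ranks ≤ 3: {1, 3, 3, 3} → 4 values.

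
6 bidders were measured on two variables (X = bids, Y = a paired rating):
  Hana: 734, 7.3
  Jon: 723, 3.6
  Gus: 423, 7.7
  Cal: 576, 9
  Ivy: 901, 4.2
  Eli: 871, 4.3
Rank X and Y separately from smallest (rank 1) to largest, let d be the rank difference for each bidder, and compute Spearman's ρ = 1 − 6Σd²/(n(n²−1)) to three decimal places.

-0.600

Ranks of variable 1: 4, 3, 1, 2, 6, 5
Ranks of variable 2: 4, 1, 5, 6, 2, 3
d = r₁ − r₂: 0, 2, -4, -4, 4, 2
d²: 0, 4, 16, 16, 16, 4; Σd² = 56
ρ = 1 − 6·56/(6·35) = 1 − 336/210 = -0.600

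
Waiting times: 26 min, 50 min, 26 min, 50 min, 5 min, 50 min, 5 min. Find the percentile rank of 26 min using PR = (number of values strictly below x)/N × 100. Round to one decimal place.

28.6

N = 7.
Strictly below 26: 2. Equal to 26: 2.
PR = 2/7 × 100 = 28.6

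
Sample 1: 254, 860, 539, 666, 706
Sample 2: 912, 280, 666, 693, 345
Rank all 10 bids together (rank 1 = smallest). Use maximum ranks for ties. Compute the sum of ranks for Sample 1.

28

Sorted (ascending): 254, 280, 345, 539, 666, 666, 693, 706, 860, 912
The 2 values of 666 occupy positions 5–6 → each gets rank 6.
Sample 1 values → pooled ranks: 254→1, 860→9, 539→4, 666→6, 706→8
Rank sum = 1 + 9 + 4 + 6 + 8 = 28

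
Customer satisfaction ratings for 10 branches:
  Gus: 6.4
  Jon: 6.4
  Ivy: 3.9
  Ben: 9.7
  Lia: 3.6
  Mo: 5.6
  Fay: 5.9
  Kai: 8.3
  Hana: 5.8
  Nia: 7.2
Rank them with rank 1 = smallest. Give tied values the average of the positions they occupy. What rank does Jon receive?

6.5

Sorted (ascending): 3.6, 3.9, 5.6, 5.8, 5.9, 6.4, 6.4, 7.2, 8.3, 9.7
The 2 values of 6.4 occupy positions 6–7 → average rank (6+7)/2 = 6.5.
Jon has value 6.4 → rank 6.5.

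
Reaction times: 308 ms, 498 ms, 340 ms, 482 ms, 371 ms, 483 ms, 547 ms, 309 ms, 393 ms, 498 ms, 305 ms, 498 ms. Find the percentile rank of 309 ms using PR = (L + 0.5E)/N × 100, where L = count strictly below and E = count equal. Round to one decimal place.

N = 12.
Strictly below 309: 2. Equal to 309: 1.
PR = (2 + 0.5·1)/12 × 100 = 20.8

20.8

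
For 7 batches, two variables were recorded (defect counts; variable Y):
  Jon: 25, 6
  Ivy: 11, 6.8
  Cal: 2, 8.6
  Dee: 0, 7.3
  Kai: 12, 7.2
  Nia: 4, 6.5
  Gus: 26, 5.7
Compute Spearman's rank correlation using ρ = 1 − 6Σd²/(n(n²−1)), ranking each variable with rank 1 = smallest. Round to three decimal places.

-0.821

Ranks of variable 1: 6, 4, 2, 1, 5, 3, 7
Ranks of variable 2: 2, 4, 7, 6, 5, 3, 1
d = r₁ − r₂: 4, 0, -5, -5, 0, 0, 6
d²: 16, 0, 25, 25, 0, 0, 36; Σd² = 102
ρ = 1 − 6·102/(7·48) = 1 − 612/336 = -0.821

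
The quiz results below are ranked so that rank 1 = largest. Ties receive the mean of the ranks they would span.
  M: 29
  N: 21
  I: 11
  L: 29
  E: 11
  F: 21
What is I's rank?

Sorted (descending): 29, 29, 21, 21, 11, 11
The 2 values of 29 occupy positions 1–2 → average rank (1+2)/2 = 1.5.
The 2 values of 21 occupy positions 3–4 → average rank (3+4)/2 = 3.5.
The 2 values of 11 occupy positions 5–6 → average rank (5+6)/2 = 5.5.
I has value 11 → rank 5.5.

5.5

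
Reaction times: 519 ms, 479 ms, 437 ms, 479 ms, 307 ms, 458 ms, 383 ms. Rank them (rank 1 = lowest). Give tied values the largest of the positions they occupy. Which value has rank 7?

Sorted (ascending): 307, 383, 437, 458, 479, 479, 519
The 2 values of 479 occupy positions 5–6 → each gets rank 6.
Rank 7 → value 519.

519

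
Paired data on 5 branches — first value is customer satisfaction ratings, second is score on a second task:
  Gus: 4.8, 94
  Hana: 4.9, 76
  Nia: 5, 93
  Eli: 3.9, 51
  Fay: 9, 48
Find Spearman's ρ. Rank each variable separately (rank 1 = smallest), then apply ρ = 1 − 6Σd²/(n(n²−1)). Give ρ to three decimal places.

Ranks of variable 1: 2, 3, 4, 1, 5
Ranks of variable 2: 5, 3, 4, 2, 1
d = r₁ − r₂: -3, 0, 0, -1, 4
d²: 9, 0, 0, 1, 16; Σd² = 26
ρ = 1 − 6·26/(5·24) = 1 − 156/120 = -0.300

-0.300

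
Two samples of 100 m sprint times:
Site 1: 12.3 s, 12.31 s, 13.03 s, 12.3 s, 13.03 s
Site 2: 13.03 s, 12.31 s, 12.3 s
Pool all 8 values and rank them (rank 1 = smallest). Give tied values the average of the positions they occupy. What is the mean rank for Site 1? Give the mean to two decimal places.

4.50

Sorted (ascending): 12.3, 12.3, 12.3, 12.31, 12.31, 13.03, 13.03, 13.03
The 3 values of 12.3 occupy positions 1–3 → average rank 2.
The 2 values of 12.31 occupy positions 4–5 → average rank (4+5)/2 = 4.5.
The 3 values of 13.03 occupy positions 6–8 → average rank 7.
Site 1 values → pooled ranks: 12.3→2, 12.31→4.5, 13.03→7, 12.3→2, 13.03→7
Mean rank = (2 + 4.5 + 7 + 2 + 7) / 5 = 4.50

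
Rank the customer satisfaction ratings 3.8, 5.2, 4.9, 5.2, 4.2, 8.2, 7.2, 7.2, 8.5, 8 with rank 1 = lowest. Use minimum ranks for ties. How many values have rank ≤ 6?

7

Sorted (ascending): 3.8, 4.2, 4.9, 5.2, 5.2, 7.2, 7.2, 8, 8.2, 8.5
The 2 values of 5.2 occupy positions 4–5 → each gets rank 4.
The 2 values of 7.2 occupy positions 6–7 → each gets rank 6.
Ranks ≤ 6: {1, 2, 3, 4, 4, 6, 6} → 7 values.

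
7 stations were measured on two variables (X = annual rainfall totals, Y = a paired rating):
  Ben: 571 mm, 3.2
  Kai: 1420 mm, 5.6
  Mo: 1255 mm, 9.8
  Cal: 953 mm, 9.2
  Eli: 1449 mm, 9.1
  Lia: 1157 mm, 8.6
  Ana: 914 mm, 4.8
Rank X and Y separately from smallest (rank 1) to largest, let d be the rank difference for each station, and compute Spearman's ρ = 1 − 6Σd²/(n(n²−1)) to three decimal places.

0.536

Ranks of variable 1: 1, 6, 5, 3, 7, 4, 2
Ranks of variable 2: 1, 3, 7, 6, 5, 4, 2
d = r₁ − r₂: 0, 3, -2, -3, 2, 0, 0
d²: 0, 9, 4, 9, 4, 0, 0; Σd² = 26
ρ = 1 − 6·26/(7·48) = 1 − 156/336 = 0.536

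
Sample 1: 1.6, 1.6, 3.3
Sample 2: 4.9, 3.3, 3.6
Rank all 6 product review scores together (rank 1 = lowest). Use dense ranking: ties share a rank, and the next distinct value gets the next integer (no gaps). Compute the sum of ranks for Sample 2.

9

Sorted (ascending): 1.6, 1.6, 3.3, 3.3, 3.6, 4.9
The 2 values of 1.6 share dense rank 1.
The 2 values of 3.3 share dense rank 2.
Remaining distinct values take the next consecutive integers.
Sample 2 values → pooled ranks: 4.9→4, 3.3→2, 3.6→3
Rank sum = 4 + 2 + 3 = 9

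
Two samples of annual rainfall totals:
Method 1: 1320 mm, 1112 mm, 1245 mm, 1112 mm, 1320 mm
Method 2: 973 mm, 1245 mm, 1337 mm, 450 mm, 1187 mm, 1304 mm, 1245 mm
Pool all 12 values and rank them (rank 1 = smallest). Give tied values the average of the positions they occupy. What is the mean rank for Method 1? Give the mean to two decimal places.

7.00

Sorted (ascending): 450, 973, 1112, 1112, 1187, 1245, 1245, 1245, 1304, 1320, 1320, 1337
The 2 values of 1112 occupy positions 3–4 → average rank (3+4)/2 = 3.5.
The 3 values of 1245 occupy positions 6–8 → average rank 7.
The 2 values of 1320 occupy positions 10–11 → average rank (10+11)/2 = 10.5.
Method 1 values → pooled ranks: 1320→10.5, 1112→3.5, 1245→7, 1112→3.5, 1320→10.5
Mean rank = (10.5 + 3.5 + 7 + 3.5 + 10.5) / 5 = 7.00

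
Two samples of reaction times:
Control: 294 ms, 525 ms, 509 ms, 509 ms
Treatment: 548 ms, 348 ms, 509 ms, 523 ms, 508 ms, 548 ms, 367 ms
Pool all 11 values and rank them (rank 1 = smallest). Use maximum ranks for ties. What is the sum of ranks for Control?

Sorted (ascending): 294, 348, 367, 508, 509, 509, 509, 523, 525, 548, 548
The 3 values of 509 occupy positions 5–7 → each gets rank 7.
The 2 values of 548 occupy positions 10–11 → each gets rank 11.
Control values → pooled ranks: 294→1, 525→9, 509→7, 509→7
Rank sum = 1 + 9 + 7 + 7 = 24

24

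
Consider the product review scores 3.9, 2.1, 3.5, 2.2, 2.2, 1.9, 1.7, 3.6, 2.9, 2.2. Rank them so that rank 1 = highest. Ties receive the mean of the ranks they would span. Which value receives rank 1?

3.9

Sorted (descending): 3.9, 3.6, 3.5, 2.9, 2.2, 2.2, 2.2, 2.1, 1.9, 1.7
The 3 values of 2.2 occupy positions 5–7 → average rank 6.
Rank 1 → value 3.9.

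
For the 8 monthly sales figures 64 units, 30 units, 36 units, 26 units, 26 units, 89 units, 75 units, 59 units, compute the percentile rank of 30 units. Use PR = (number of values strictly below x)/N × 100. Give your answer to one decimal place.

25.0

N = 8.
Strictly below 30: 2. Equal to 30: 1.
PR = 2/8 × 100 = 25.0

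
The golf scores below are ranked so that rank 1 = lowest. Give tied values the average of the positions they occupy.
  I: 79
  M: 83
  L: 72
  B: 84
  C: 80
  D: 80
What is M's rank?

Sorted (ascending): 72, 79, 80, 80, 83, 84
The 2 values of 80 occupy positions 3–4 → average rank (3+4)/2 = 3.5.
M has value 83 → rank 5.

5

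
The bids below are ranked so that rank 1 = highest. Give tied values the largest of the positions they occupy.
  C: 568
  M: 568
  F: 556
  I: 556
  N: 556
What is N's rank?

Sorted (descending): 568, 568, 556, 556, 556
The 2 values of 568 occupy positions 1–2 → each gets rank 2.
The 3 values of 556 occupy positions 3–5 → each gets rank 5.
N has value 556 → rank 5.

5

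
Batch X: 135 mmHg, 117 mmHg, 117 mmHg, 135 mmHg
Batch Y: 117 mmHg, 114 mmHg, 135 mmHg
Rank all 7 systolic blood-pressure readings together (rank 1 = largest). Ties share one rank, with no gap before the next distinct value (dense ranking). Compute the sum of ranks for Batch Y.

6

Sorted (descending): 135, 135, 135, 117, 117, 117, 114
The 3 values of 135 share dense rank 1.
The 3 values of 117 share dense rank 2.
Remaining distinct values take the next consecutive integers.
Batch Y values → pooled ranks: 117→2, 114→3, 135→1
Rank sum = 2 + 3 + 1 = 6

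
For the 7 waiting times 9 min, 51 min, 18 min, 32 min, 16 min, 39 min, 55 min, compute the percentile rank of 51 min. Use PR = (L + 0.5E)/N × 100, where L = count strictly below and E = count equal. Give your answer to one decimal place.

78.6

N = 7.
Strictly below 51: 5. Equal to 51: 1.
PR = (5 + 0.5·1)/7 × 100 = 78.6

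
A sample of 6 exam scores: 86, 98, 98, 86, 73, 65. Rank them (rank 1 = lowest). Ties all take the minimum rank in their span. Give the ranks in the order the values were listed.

Sorted (ascending): 65, 73, 86, 86, 98, 98
The 2 values of 86 occupy positions 3–4 → each gets rank 3.
The 2 values of 98 occupy positions 5–6 → each gets rank 5.

3, 5, 5, 3, 2, 1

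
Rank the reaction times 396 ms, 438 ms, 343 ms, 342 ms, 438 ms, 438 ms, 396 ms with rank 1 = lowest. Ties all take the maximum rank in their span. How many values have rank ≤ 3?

Sorted (ascending): 342, 343, 396, 396, 438, 438, 438
The 2 values of 396 occupy positions 3–4 → each gets rank 4.
The 3 values of 438 occupy positions 5–7 → each gets rank 7.
Ranks ≤ 3: {1, 2} → 2 values.

2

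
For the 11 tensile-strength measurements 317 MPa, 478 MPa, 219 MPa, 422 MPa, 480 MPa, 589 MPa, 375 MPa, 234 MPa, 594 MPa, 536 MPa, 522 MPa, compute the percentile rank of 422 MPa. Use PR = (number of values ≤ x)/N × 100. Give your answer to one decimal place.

45.5

N = 11.
Strictly below 422: 4. Equal to 422: 1.
PR = 5/11 × 100 = 45.5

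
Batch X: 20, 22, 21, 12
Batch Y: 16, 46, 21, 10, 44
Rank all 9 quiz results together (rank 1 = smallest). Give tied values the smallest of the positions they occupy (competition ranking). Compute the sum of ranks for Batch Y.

Sorted (ascending): 10, 12, 16, 20, 21, 21, 22, 44, 46
The 2 values of 21 occupy positions 5–6 → each gets rank 5.
Batch Y values → pooled ranks: 16→3, 46→9, 21→5, 10→1, 44→8
Rank sum = 3 + 9 + 5 + 1 + 8 = 26

26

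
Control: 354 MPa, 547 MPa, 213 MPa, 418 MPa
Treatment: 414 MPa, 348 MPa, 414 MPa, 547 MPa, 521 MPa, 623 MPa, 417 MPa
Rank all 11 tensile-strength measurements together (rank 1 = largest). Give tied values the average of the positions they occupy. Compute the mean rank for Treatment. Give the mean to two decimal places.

5.50

Sorted (descending): 623, 547, 547, 521, 418, 417, 414, 414, 354, 348, 213
The 2 values of 547 occupy positions 2–3 → average rank (2+3)/2 = 2.5.
The 2 values of 414 occupy positions 7–8 → average rank (7+8)/2 = 7.5.
Treatment values → pooled ranks: 414→7.5, 348→10, 414→7.5, 547→2.5, 521→4, 623→1, 417→6
Mean rank = (7.5 + 10 + 7.5 + 2.5 + 4 + 1 + 6) / 7 = 5.50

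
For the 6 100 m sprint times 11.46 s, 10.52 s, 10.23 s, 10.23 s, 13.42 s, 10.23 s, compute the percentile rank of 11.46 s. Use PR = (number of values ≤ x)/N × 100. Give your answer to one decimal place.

83.3

N = 6.
Strictly below 11.46: 4. Equal to 11.46: 1.
PR = 5/6 × 100 = 83.3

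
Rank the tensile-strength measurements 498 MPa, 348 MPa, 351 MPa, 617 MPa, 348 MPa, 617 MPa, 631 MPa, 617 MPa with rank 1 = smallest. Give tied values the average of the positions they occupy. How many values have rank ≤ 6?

7

Sorted (ascending): 348, 348, 351, 498, 617, 617, 617, 631
The 2 values of 348 occupy positions 1–2 → average rank (1+2)/2 = 1.5.
The 3 values of 617 occupy positions 5–7 → average rank 6.
Ranks ≤ 6: {1.5, 1.5, 3, 4, 6, 6, 6} → 7 values.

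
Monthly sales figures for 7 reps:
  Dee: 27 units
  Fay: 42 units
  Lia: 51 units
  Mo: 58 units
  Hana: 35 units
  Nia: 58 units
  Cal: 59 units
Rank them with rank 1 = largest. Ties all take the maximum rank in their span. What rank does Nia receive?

Sorted (descending): 59, 58, 58, 51, 42, 35, 27
The 2 values of 58 occupy positions 2–3 → each gets rank 3.
Nia has value 58 units → rank 3.

3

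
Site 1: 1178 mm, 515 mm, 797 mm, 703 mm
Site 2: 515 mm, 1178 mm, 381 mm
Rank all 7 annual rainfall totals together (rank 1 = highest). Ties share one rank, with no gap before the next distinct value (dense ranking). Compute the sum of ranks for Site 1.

10

Sorted (descending): 1178, 1178, 797, 703, 515, 515, 381
The 2 values of 1178 share dense rank 1.
The 2 values of 515 share dense rank 4.
Remaining distinct values take the next consecutive integers.
Site 1 values → pooled ranks: 1178→1, 515→4, 797→2, 703→3
Rank sum = 1 + 4 + 2 + 3 = 10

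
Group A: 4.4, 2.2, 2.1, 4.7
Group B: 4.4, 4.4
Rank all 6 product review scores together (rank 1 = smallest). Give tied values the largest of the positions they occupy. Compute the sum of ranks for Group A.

Sorted (ascending): 2.1, 2.2, 4.4, 4.4, 4.4, 4.7
The 3 values of 4.4 occupy positions 3–5 → each gets rank 5.
Group A values → pooled ranks: 4.4→5, 2.2→2, 2.1→1, 4.7→6
Rank sum = 5 + 2 + 1 + 6 = 14

14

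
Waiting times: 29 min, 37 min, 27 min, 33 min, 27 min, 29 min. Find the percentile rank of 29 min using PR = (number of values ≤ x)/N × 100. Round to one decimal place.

66.7

N = 6.
Strictly below 29: 2. Equal to 29: 2.
PR = 4/6 × 100 = 66.7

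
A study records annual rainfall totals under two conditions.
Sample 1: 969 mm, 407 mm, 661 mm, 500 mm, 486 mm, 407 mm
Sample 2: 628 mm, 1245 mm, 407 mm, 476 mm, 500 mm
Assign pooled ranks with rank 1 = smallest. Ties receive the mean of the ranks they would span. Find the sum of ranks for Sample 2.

31.5

Sorted (ascending): 407, 407, 407, 476, 486, 500, 500, 628, 661, 969, 1245
The 3 values of 407 occupy positions 1–3 → average rank 2.
The 2 values of 500 occupy positions 6–7 → average rank (6+7)/2 = 6.5.
Sample 2 values → pooled ranks: 628→8, 1245→11, 407→2, 476→4, 500→6.5
Rank sum = 8 + 11 + 2 + 4 + 6.5 = 31.5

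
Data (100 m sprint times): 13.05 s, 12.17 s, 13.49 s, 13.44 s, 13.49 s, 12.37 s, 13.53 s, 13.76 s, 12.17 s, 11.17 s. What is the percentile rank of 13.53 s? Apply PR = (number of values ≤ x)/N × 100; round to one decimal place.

N = 10.
Strictly below 13.53: 8. Equal to 13.53: 1.
PR = 9/10 × 100 = 90.0

90.0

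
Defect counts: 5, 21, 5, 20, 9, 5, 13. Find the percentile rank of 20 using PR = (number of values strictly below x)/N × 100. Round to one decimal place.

N = 7.
Strictly below 20: 5. Equal to 20: 1.
PR = 5/7 × 100 = 71.4

71.4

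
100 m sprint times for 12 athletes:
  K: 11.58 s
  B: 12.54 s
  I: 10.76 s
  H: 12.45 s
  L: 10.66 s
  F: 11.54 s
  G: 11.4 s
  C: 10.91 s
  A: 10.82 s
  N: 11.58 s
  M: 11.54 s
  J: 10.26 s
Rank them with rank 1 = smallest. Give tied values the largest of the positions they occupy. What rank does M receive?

Sorted (ascending): 10.26, 10.66, 10.76, 10.82, 10.91, 11.4, 11.54, 11.54, 11.58, 11.58, 12.45, 12.54
The 2 values of 11.54 occupy positions 7–8 → each gets rank 8.
The 2 values of 11.58 occupy positions 9–10 → each gets rank 10.
M has value 11.54 s → rank 8.

8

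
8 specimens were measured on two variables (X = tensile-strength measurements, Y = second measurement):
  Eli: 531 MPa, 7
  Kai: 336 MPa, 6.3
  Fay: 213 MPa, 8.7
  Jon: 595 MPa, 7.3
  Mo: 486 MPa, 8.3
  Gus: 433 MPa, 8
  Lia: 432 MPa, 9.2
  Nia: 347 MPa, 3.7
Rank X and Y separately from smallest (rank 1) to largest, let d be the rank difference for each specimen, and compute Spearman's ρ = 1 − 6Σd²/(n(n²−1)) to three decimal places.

Ranks of variable 1: 7, 2, 1, 8, 6, 5, 4, 3
Ranks of variable 2: 3, 2, 7, 4, 6, 5, 8, 1
d = r₁ − r₂: 4, 0, -6, 4, 0, 0, -4, 2
d²: 16, 0, 36, 16, 0, 0, 16, 4; Σd² = 88
ρ = 1 − 6·88/(8·63) = 1 − 528/504 = -0.048

-0.048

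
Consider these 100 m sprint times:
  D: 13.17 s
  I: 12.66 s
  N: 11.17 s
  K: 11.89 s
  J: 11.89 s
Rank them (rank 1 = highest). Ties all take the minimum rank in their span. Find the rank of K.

3

Sorted (descending): 13.17, 12.66, 11.89, 11.89, 11.17
The 2 values of 11.89 occupy positions 3–4 → each gets rank 3.
K has value 11.89 s → rank 3.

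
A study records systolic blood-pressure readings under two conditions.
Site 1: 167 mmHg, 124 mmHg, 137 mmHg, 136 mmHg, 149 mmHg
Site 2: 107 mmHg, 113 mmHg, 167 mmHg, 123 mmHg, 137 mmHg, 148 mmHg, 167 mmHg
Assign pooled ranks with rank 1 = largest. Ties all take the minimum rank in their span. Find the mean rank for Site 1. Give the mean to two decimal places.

5.60

Sorted (descending): 167, 167, 167, 149, 148, 137, 137, 136, 124, 123, 113, 107
The 3 values of 167 occupy positions 1–3 → each gets rank 1.
The 2 values of 137 occupy positions 6–7 → each gets rank 6.
Site 1 values → pooled ranks: 167→1, 124→9, 137→6, 136→8, 149→4
Mean rank = (1 + 9 + 6 + 8 + 4) / 5 = 5.60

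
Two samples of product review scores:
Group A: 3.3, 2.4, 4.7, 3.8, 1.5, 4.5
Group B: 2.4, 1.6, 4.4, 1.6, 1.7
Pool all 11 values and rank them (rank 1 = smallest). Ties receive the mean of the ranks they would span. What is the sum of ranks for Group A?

Sorted (ascending): 1.5, 1.6, 1.6, 1.7, 2.4, 2.4, 3.3, 3.8, 4.4, 4.5, 4.7
The 2 values of 1.6 occupy positions 2–3 → average rank (2+3)/2 = 2.5.
The 2 values of 2.4 occupy positions 5–6 → average rank (5+6)/2 = 5.5.
Group A values → pooled ranks: 3.3→7, 2.4→5.5, 4.7→11, 3.8→8, 1.5→1, 4.5→10
Rank sum = 7 + 5.5 + 11 + 8 + 1 + 10 = 42.5

42.5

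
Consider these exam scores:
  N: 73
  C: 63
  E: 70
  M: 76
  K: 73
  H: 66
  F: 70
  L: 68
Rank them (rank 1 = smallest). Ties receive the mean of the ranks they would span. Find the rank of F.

Sorted (ascending): 63, 66, 68, 70, 70, 73, 73, 76
The 2 values of 70 occupy positions 4–5 → average rank (4+5)/2 = 4.5.
The 2 values of 73 occupy positions 6–7 → average rank (6+7)/2 = 6.5.
F has value 70 → rank 4.5.

4.5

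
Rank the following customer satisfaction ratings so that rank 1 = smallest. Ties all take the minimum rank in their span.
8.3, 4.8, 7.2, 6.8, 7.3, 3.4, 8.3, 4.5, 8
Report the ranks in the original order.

8, 3, 5, 4, 6, 1, 8, 2, 7

Sorted (ascending): 3.4, 4.5, 4.8, 6.8, 7.2, 7.3, 8, 8.3, 8.3
The 2 values of 8.3 occupy positions 8–9 → each gets rank 8.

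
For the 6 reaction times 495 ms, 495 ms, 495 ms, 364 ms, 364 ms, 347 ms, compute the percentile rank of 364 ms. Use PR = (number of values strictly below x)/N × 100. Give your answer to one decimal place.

16.7

N = 6.
Strictly below 364: 1. Equal to 364: 2.
PR = 1/6 × 100 = 16.7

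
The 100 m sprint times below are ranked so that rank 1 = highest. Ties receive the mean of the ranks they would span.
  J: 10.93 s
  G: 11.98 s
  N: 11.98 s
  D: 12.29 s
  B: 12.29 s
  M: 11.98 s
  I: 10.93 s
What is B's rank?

Sorted (descending): 12.29, 12.29, 11.98, 11.98, 11.98, 10.93, 10.93
The 2 values of 12.29 occupy positions 1–2 → average rank (1+2)/2 = 1.5.
The 3 values of 11.98 occupy positions 3–5 → average rank 4.
The 2 values of 10.93 occupy positions 6–7 → average rank (6+7)/2 = 6.5.
B has value 12.29 s → rank 1.5.

1.5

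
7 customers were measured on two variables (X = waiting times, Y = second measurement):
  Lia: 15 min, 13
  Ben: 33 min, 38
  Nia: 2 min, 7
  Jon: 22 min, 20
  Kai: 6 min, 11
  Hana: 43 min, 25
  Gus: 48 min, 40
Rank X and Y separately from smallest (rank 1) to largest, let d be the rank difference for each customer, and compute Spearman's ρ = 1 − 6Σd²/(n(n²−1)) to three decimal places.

Ranks of variable 1: 3, 5, 1, 4, 2, 6, 7
Ranks of variable 2: 3, 6, 1, 4, 2, 5, 7
d = r₁ − r₂: 0, -1, 0, 0, 0, 1, 0
d²: 0, 1, 0, 0, 0, 1, 0; Σd² = 2
ρ = 1 − 6·2/(7·48) = 1 − 12/336 = 0.964

0.964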